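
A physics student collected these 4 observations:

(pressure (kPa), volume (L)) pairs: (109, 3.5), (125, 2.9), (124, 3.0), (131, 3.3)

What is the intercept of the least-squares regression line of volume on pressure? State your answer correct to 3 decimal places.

n = 4, Σx = 489, Σy = 12.7, Σxy = 1548.3, Σx² = 60043
Sxx = Σx² − (Σx)²/n = 60043 − 59780.25 = 262.75
Sxy = Σxy − (Σx)(Σy)/n = 1548.3 − 1552.575 = -4.275
b = Sxy/Sxx = -4.275/262.75 = -0.016270
a = ȳ − b·x̄ = 3.175 − (-0.016270)·122.25 = 5.164034

5.164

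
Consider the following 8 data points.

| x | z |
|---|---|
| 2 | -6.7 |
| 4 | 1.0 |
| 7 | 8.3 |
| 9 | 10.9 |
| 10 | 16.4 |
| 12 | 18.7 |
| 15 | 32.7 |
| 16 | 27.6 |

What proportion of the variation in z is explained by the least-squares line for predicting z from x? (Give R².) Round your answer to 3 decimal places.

0.965

n = 8, Σx = 75, Σy = 108.9, Σxy = 1467.3, Σx² = 875, Σy² = 2683.29
Sxx = Σx² − (Σx)²/n = 875 − 703.125 = 171.875
Sxy = Σxy − (Σx)(Σy)/n = 1467.3 − 1020.9375 = 446.3625
Syy = Σy² − (Σy)²/n = 2683.29 − 1482.40125 = 1200.88875
R² = Sxy²/(Sxx·Syy) = (446.3625)²/(171.875·1200.88875) = 0.965295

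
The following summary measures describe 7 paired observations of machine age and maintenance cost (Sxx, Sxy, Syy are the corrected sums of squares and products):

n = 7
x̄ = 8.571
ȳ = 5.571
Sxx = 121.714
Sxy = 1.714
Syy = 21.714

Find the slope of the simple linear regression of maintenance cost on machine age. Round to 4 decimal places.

b = Sxy/Sxx = 1.714/121.714 = 0.014082

0.0141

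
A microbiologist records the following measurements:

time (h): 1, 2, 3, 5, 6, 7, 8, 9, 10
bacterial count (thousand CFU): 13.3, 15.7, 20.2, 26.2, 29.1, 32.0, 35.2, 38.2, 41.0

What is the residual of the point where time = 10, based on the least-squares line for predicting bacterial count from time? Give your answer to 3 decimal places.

-0.340

n = 9, Σx = 51, Σy = 250.9, Σxy = 1670.3, Σx² = 369
Sxx = Σx² − (Σx)²/n = 369 − 289 = 80
Sxy = Σxy − (Σx)(Σy)/n = 1670.3 − 1421.766667 = 248.533333
b = Sxy/Sxx = 248.533333/80 = 3.106667
a = ȳ − b·x̄ = 27.877778 − 3.106667·5.666667 = 10.273333
ŷ(10) = 10.273333 + 3.106667·10 = 41.34
residual = y − ŷ = 41.0 − 41.34 = -0.34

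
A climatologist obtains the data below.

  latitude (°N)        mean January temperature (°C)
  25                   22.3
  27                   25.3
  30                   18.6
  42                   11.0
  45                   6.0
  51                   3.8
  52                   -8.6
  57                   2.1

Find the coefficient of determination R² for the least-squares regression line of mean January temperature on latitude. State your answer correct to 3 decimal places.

0.848

n = 8, Σx = 329, Σy = 80.5, Σxy = 2396.9, Σx² = 14597, Σy² = 1733.15
Sxx = Σx² − (Σx)²/n = 14597 − 13530.125 = 1066.875
Sxy = Σxy − (Σx)(Σy)/n = 2396.9 − 3310.5625 = -913.6625
Syy = Σy² − (Σy)²/n = 1733.15 − 810.03125 = 923.11875
R² = Sxy²/(Sxx·Syy) = (-913.6625)²/(1066.875·923.11875) = 0.847619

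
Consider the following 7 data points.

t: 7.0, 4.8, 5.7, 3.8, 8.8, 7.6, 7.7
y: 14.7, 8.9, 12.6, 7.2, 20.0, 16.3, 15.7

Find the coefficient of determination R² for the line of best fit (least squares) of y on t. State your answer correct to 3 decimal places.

n = 7, Σx = 45.4, Σy = 95.4, Σxy = 665.57, Σx² = 313.46, Σy² = 1418.08
Sxx = Σx² − (Σx)²/n = 313.46 − 294.451429 = 19.008571
Sxy = Σxy − (Σx)(Σy)/n = 665.57 − 618.737143 = 46.832857
Syy = Σy² − (Σy)²/n = 1418.08 − 1300.165714 = 117.914286
R² = Sxy²/(Sxx·Syy) = (46.832857)²/(19.008571·117.914286) = 0.978555

0.979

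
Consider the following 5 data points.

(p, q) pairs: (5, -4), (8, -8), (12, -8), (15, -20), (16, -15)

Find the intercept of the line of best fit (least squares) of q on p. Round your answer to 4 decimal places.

2.4194

n = 5, Σx = 56, Σy = -55, Σxy = -720, Σx² = 714
Sxx = Σx² − (Σx)²/n = 714 − 627.2 = 86.8
Sxy = Σxy − (Σx)(Σy)/n = -720 − (-616) = -104
b = Sxy/Sxx = -104/86.8 = -1.198157
a = ȳ − b·x̄ = -11 − (-1.198157)·11.2 = 2.419355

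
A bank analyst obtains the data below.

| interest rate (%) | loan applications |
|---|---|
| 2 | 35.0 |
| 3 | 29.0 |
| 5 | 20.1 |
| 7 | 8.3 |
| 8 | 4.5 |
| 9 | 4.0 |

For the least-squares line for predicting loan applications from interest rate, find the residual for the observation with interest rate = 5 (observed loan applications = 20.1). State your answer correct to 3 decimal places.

n = 6, Σx = 34, Σy = 100.9, Σxy = 387.6, Σx² = 232
Sxx = Σx² − (Σx)²/n = 232 − 192.666667 = 39.333333
Sxy = Σxy − (Σx)(Σy)/n = 387.6 − 571.766667 = -184.166667
b = Sxy/Sxx = -184.166667/39.333333 = -4.682203
a = ȳ − b·x̄ = 16.816667 − (-4.682203)·5.666667 = 43.349153
ŷ(5) = 43.349153 + (-4.682203)·5 = 19.938136
residual = y − ŷ = 20.1 − 19.938136 = 0.161864

0.162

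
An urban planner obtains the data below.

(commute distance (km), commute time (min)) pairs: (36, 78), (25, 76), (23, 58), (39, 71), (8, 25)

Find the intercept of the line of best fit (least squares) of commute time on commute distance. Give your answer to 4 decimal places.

n = 5, Σx = 131, Σy = 308, Σxy = 9011, Σx² = 4035
Sxx = Σx² − (Σx)²/n = 4035 − 3432.2 = 602.8
Sxy = Σxy − (Σx)(Σy)/n = 9011 − 8069.6 = 941.4
b = Sxy/Sxx = 941.4/602.8 = 1.561712
a = ȳ − b·x̄ = 61.6 − 1.561712·26.2 = 20.683145

20.6831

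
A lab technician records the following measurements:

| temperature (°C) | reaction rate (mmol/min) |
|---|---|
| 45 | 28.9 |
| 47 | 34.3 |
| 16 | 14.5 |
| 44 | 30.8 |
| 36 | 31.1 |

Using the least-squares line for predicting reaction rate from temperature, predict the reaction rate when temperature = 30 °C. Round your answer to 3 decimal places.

n = 5, Σx = 188, Σy = 139.6, Σxy = 5619.4, Σx² = 7722
Sxx = Σx² − (Σx)²/n = 7722 − 7068.8 = 653.2
Sxy = Σxy − (Σx)(Σy)/n = 5619.4 − 5248.96 = 370.44
b = Sxy/Sxx = 370.44/653.2 = 0.567116
a = ȳ − b·x̄ = 27.92 − 0.567116·37.6 = 6.596448
ŷ(30) = a + b·30 = 6.596448 + 0.567116·30 = 23.609920

23.610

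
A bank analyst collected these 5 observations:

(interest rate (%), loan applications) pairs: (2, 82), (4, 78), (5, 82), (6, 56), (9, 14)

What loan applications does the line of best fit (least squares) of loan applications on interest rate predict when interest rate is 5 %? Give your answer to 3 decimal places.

64.448

n = 5, Σx = 26, Σy = 312, Σxy = 1348, Σx² = 162
Sxx = Σx² − (Σx)²/n = 162 − 135.2 = 26.8
Sxy = Σxy − (Σx)(Σy)/n = 1348 − 1622.4 = -274.4
b = Sxy/Sxx = -274.4/26.8 = -10.238806
a = ȳ − b·x̄ = 62.4 − (-10.238806)·5.2 = 115.641791
ŷ(5) = a + b·5 = 115.641791 + (-10.238806)·5 = 64.447761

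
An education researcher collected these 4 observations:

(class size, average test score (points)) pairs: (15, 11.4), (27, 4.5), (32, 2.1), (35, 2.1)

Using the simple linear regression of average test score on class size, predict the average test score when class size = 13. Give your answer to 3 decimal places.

12.037

n = 4, Σx = 109, Σy = 20.1, Σxy = 433.2, Σx² = 3203
Sxx = Σx² − (Σx)²/n = 3203 − 2970.25 = 232.75
Sxy = Σxy − (Σx)(Σy)/n = 433.2 − 547.725 = -114.525
b = Sxy/Sxx = -114.525/232.75 = -0.492052
a = ȳ − b·x̄ = 5.025 − (-0.492052)·27.25 = 18.433405
ŷ(13) = a + b·13 = 18.433405 + (-0.492052)·13 = 12.036735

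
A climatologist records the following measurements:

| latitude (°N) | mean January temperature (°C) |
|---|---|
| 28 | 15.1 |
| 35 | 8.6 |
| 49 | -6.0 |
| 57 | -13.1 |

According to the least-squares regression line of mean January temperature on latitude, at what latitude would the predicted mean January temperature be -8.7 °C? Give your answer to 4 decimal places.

52.2445

n = 4, Σx = 169, Σy = 4.6, Σxy = -316.9, Σx² = 7659
Sxx = Σx² − (Σx)²/n = 7659 − 7140.25 = 518.75
Sxy = Σxy − (Σx)(Σy)/n = -316.9 − 194.35 = -511.25
b = Sxy/Sxx = -511.25/518.75 = -0.985542
a = ȳ − b·x̄ = 1.15 − (-0.985542)·42.25 = 42.789157
Set a + b·x = -8.7: x = (-8.7 − 42.789157) / (-0.985542) = 52.244499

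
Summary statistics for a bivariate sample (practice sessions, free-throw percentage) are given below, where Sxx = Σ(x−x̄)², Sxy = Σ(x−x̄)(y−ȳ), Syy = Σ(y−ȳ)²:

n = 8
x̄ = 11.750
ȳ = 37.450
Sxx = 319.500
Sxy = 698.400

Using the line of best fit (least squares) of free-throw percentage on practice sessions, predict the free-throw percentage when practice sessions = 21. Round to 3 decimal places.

57.670

b = Sxy/Sxx = 698.4/319.5 = 2.185915
a = ȳ − b·x̄ = 37.45 − 2.185915·11.75 = 11.765493
ŷ(21) = a + b·21 = 11.765493 + 2.185915·21 = 57.669718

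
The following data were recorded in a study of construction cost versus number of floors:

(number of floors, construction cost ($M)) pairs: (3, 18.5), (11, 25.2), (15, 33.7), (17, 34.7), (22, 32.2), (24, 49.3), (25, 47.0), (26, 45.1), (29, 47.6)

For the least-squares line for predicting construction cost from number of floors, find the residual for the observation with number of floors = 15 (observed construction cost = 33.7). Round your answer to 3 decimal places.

n = 9, Σx = 172, Σy = 333.3, Σxy = 7047.7, Σx² = 3846
Sxx = Σx² − (Σx)²/n = 3846 − 3287.111111 = 558.888889
Sxy = Σxy − (Σx)(Σy)/n = 7047.7 − 6369.733333 = 677.966667
b = Sxy/Sxx = 677.966667/558.888889 = 1.213062
a = ȳ − b·x̄ = 37.033333 − 1.213062·19.111111 = 13.850378
ŷ(15) = 13.850378 + 1.213062·15 = 32.046302
residual = y − ŷ = 33.7 − 32.046302 = 1.653698

1.654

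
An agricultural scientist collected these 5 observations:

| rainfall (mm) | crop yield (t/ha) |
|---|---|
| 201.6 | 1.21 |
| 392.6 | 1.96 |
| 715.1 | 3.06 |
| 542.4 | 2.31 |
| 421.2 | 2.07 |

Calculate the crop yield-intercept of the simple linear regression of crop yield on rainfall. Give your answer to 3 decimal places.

0.539

n = 5, Σx = 2272.9, Σy = 10.61, Σxy = 5326.466, Σx² = 1177752.53
Sxx = Σx² − (Σx)²/n = 1177752.53 − 1033214.882 = 144537.648
Sxy = Σxy − (Σx)(Σy)/n = 5326.466 − 4823.0938 = 503.3722
b = Sxy/Sxx = 503.3722/144537.648 = 0.003483
a = ȳ − b·x̄ = 2.122 − 0.003483·454.58 = 0.538863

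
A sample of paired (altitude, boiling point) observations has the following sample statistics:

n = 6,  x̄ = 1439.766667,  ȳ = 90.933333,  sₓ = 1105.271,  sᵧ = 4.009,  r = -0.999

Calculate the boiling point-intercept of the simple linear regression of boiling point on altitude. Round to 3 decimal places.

b = r · sᵧ/sₓ = -0.999 · 4.009/1105.271 = -0.003624
a = ȳ − b·x̄ = 90.933333 − (-0.003624)·1439.766667 = 96.150382

96.150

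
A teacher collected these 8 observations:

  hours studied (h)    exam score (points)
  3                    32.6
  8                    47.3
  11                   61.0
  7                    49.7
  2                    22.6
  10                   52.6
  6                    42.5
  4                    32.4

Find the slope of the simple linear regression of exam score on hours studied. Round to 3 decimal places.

n = 8, Σx = 51, Σy = 340.7, Σxy = 2450.9, Σx² = 399
Sxx = Σx² − (Σx)²/n = 399 − 325.125 = 73.875
Sxy = Σxy − (Σx)(Σy)/n = 2450.9 − 2171.9625 = 278.9375
b = Sxy/Sxx = 278.9375/73.875 = 3.775804

3.776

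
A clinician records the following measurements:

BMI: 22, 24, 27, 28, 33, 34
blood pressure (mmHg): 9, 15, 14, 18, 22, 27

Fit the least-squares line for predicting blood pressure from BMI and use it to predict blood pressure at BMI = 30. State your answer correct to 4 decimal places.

20.0263

n = 6, Σx = 168, Σy = 105, Σxy = 3084, Σx² = 4818
Sxx = Σx² − (Σx)²/n = 4818 − 4704 = 114
Sxy = Σxy − (Σx)(Σy)/n = 3084 − 2940 = 144
b = Sxy/Sxx = 144/114 = 1.263158
a = ȳ − b·x̄ = 17.5 − 1.263158·28 = -17.868421
ŷ(30) = a + b·30 = -17.868421 + 1.263158·30 = 20.026316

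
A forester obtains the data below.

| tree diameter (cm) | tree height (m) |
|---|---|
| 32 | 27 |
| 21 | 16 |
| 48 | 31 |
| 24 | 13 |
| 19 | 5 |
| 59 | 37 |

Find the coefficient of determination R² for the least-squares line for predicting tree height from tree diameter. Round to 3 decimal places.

n = 6, Σx = 203, Σy = 129, Σxy = 5278, Σx² = 8187, Σy² = 3509
Sxx = Σx² − (Σx)²/n = 8187 − 6868.166667 = 1318.833333
Sxy = Σxy − (Σx)(Σy)/n = 5278 − 4364.5 = 913.5
Syy = Σy² − (Σy)²/n = 3509 − 2773.5 = 735.5
R² = Sxy²/(Sxx·Syy) = (913.5)²/(1318.833333·735.5) = 0.860289

0.860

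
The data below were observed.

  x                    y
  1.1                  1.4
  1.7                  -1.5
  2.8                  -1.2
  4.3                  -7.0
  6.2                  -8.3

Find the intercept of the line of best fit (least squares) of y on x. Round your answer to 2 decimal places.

2.82

n = 5, Σx = 16.1, Σy = -16.6, Σxy = -85.93, Σx² = 68.87
Sxx = Σx² − (Σx)²/n = 68.87 − 51.842 = 17.028
Sxy = Σxy − (Σx)(Σy)/n = -85.93 − (-53.452) = -32.478
b = Sxy/Sxx = -32.478/17.028 = -1.907329
a = ȳ − b·x̄ = -3.32 − (-1.907329)·3.22 = 2.821600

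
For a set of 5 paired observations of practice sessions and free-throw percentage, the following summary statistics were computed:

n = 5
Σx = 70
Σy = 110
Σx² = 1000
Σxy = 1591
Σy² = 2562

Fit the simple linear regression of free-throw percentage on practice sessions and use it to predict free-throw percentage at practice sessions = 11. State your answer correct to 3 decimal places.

Sxx = Σx² − (Σx)²/n = 1000 − 980 = 20
Sxy = Σxy − (Σx)(Σy)/n = 1591 − 1540 = 51
b = Sxy/Sxx = 51/20 = 2.55
a = ȳ − b·x̄ = 22 − 2.55·14 = -13.7
ŷ(11) = a + b·11 = -13.7 + 2.55·11 = 14.35

14.350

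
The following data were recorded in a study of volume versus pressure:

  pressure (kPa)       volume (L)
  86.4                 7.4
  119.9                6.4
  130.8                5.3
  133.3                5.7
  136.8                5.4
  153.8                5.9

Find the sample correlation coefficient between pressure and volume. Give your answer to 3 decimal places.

-0.820

n = 6, Σx = 761, Σy = 36.1, Σxy = 4505.91, Σx² = 99087.18, Σy² = 220.27
Sxx = Σx² − (Σx)²/n = 99087.18 − 96520.166667 = 2567.013333
Sxy = Σxy − (Σx)(Σy)/n = 4505.91 − 4578.683333 = -72.773333
Syy = Σy² − (Σy)²/n = 220.27 − 217.201667 = 3.068333
r = Sxy/√(Sxx·Syy) = -72.773333/√(7876.452578) = -72.773333/88.749381 = -0.819987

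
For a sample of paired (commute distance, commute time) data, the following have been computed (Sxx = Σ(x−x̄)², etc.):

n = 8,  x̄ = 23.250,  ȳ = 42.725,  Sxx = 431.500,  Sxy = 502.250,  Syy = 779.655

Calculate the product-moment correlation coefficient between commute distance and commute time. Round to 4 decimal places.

r = Sxy/√(Sxx·Syy) = 502.25/√(336421.1325) = 502.25/580.018217 = 0.865921

0.8659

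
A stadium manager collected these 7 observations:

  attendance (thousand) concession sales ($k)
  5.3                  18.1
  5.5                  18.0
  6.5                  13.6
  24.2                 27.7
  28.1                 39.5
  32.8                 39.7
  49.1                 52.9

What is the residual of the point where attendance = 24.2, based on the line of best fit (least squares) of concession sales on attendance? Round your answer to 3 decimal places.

n = 7, Σx = 151.5, Σy = 209.5, Σxy = 5963.17, Σx² = 4962.49
Sxx = Σx² − (Σx)²/n = 4962.49 − 3278.892857 = 1683.597143
Sxy = Σxy − (Σx)(Σy)/n = 5963.17 − 4534.178571 = 1428.991429
b = Sxy/Sxx = 1428.991429/1683.597143 = 0.848773
a = ȳ − b·x̄ = 29.928571 − 0.848773·21.642857 = 11.558703
ŷ(24.2) = 11.558703 + 0.848773·24.2 = 32.099005
residual = y − ŷ = 27.7 − 32.099005 = -4.399005

-4.399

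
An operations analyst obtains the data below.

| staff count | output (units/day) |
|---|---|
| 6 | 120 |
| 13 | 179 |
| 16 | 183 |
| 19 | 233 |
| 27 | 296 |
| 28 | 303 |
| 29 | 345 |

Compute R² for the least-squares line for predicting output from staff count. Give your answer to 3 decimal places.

0.970

n = 7, Σx = 138, Σy = 1659, Σxy = 36883, Σx² = 3176, Σy² = 432669
Sxx = Σx² − (Σx)²/n = 3176 − 2720.571429 = 455.428571
Sxy = Σxy − (Σx)(Σy)/n = 36883 − 32706 = 4177
Syy = Σy² − (Σy)²/n = 432669 − 393183 = 39486
R² = Sxy²/(Sxx·Syy) = (4177)²/(455.428571·39486) = 0.970210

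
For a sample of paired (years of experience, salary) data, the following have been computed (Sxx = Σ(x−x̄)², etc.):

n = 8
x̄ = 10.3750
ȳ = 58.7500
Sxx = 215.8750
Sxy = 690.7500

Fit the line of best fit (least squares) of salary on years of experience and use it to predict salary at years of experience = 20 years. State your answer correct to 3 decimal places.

89.548

b = Sxy/Sxx = 690.75/215.875 = 3.199768
a = ȳ − b·x̄ = 58.75 − 3.199768·10.375 = 25.552403
ŷ(20) = a + b·20 = 25.552403 + 3.199768·20 = 89.547771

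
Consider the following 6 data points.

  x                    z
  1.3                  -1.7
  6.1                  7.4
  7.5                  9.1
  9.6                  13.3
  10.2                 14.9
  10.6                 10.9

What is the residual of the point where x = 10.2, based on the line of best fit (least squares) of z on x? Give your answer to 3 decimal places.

n = 6, Σx = 45.3, Σy = 53.9, Σxy = 506.38, Σx² = 403.71
Sxx = Σx² − (Σx)²/n = 403.71 − 342.015 = 61.695
Sxy = Σxy − (Σx)(Σy)/n = 506.38 − 406.945 = 99.435
b = Sxy/Sxx = 99.435/61.695 = 1.611719
a = ȳ − b·x̄ = 8.983333 − 1.611719·7.55 = -3.185145
ŷ(10.2) = -3.185145 + 1.611719·10.2 = 13.254389
residual = y − ŷ = 14.9 − 13.254389 = 1.645611

1.646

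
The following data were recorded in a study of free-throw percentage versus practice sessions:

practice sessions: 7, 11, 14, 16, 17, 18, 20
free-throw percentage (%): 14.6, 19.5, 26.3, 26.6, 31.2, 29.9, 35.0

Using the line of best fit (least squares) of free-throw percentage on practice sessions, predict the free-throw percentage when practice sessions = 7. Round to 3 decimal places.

n = 7, Σx = 103, Σy = 183.1, Σxy = 2879.1, Σx² = 1635
Sxx = Σx² − (Σx)²/n = 1635 − 1515.571429 = 119.428571
Sxy = Σxy − (Σx)(Σy)/n = 2879.1 − 2694.185714 = 184.914286
b = Sxy/Sxx = 184.914286/119.428571 = 1.548325
a = ȳ − b·x̄ = 26.157143 − 1.548325·14.714286 = 3.374641
ŷ(7) = a + b·7 = 3.374641 + 1.548325·7 = 14.212919

14.213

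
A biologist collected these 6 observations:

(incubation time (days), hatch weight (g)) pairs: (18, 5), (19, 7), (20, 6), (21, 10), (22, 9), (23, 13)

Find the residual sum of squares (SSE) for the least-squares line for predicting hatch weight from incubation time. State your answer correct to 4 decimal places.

n = 6, Σx = 123, Σy = 50, Σxy = 1050, Σx² = 2539, Σy² = 460
Sxx = Σx² − (Σx)²/n = 2539 − 2521.5 = 17.5
Sxy = Σxy − (Σx)(Σy)/n = 1050 − 1025 = 25
Syy = Σy² − (Σy)²/n = 460 − 416.666667 = 43.333333
b = Sxy/Sxx = 25/17.5 = 1.428571
SSE = Syy − b·Sxy = 43.333333 − 1.428571·25 = 7.619048

7.6190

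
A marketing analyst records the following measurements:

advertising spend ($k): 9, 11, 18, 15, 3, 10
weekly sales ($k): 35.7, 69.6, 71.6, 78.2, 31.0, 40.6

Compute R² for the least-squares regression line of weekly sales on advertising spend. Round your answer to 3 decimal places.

0.705

n = 6, Σx = 66, Σy = 326.7, Σxy = 4047.7, Σx² = 860, Σy² = 19969.81
Sxx = Σx² − (Σx)²/n = 860 − 726 = 134
Sxy = Σxy − (Σx)(Σy)/n = 4047.7 − 3593.7 = 454
Syy = Σy² − (Σy)²/n = 19969.81 − 17788.815 = 2180.995
R² = Sxy²/(Sxx·Syy) = (454)²/(134·2180.995) = 0.705265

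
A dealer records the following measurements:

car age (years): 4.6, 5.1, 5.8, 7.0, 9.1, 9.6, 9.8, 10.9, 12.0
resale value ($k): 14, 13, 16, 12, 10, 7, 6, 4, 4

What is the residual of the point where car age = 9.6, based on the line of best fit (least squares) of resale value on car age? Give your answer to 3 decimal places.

n = 9, Σx = 73.9, Σy = 86, Σxy = 616.1, Σx² = 663.63
Sxx = Σx² − (Σx)²/n = 663.63 − 606.801111 = 56.828889
Sxy = Σxy − (Σx)(Σy)/n = 616.1 − 706.155556 = -90.055556
b = Sxy/Sxx = -90.055556/56.828889 = -1.584679
a = ȳ − b·x̄ = 9.555556 − (-1.584679)·8.211111 = 22.567532
ŷ(9.6) = 22.567532 + (-1.584679)·9.6 = 7.354612
residual = y − ŷ = 7 − 7.354612 = -0.354612

-0.355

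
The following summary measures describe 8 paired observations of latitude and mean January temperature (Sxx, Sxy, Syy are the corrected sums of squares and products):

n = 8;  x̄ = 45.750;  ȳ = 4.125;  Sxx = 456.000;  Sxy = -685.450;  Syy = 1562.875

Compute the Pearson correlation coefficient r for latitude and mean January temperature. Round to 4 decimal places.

-0.8120

r = Sxy/√(Sxx·Syy) = -685.45/√(712671) = -685.45/844.198436 = -0.811954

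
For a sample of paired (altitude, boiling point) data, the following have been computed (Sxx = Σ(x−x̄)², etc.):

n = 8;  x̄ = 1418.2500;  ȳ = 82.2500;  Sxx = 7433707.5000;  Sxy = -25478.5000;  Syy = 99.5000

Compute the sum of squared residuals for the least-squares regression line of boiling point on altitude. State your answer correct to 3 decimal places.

b = Sxy/Sxx = -25478.5/7433707.5 = -0.003427
SSE = Syy − b·Sxy = 99.5 − (-0.003427)·(-25478.5) = 12.174266

12.174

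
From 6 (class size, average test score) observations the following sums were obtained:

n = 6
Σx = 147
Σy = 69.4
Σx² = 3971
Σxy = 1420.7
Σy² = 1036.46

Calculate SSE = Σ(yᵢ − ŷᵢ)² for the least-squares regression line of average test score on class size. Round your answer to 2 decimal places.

22.16

Sxx = Σx² − (Σx)²/n = 3971 − 3601.5 = 369.5
Sxy = Σxy − (Σx)(Σy)/n = 1420.7 − 1700.3 = -279.6
Syy = Σy² − (Σy)²/n = 1036.46 − 802.726667 = 233.733333
b = Sxy/Sxx = -279.6/369.5 = -0.756698
SSE = Syy − b·Sxy = 233.733333 − (-0.756698)·(-279.6) = 22.160505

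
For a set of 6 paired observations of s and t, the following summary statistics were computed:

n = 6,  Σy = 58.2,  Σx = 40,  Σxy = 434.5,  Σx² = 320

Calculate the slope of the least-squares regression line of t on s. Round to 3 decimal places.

0.872

Sxx = Σx² − (Σx)²/n = 320 − 266.666667 = 53.333333
Sxy = Σxy − (Σx)(Σy)/n = 434.5 − 388 = 46.5
b = Sxy/Sxx = 46.5/53.333333 = 0.871875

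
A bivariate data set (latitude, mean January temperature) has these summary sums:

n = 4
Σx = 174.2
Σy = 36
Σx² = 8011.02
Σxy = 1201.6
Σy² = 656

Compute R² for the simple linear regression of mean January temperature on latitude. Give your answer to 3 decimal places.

Sxx = Σx² − (Σx)²/n = 8011.02 − 7586.41 = 424.61
Sxy = Σxy − (Σx)(Σy)/n = 1201.6 − 1567.8 = -366.2
Syy = Σy² − (Σy)²/n = 656 − 324 = 332
R² = Sxy²/(Sxx·Syy) = (-366.2)²/(424.61·332) = 0.951280

0.951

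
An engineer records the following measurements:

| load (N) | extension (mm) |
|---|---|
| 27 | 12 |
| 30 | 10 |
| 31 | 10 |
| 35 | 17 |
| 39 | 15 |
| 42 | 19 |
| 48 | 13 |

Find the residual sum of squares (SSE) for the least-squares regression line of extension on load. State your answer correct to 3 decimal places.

52.151

n = 7, Σx = 252, Σy = 96, Σxy = 3536, Σx² = 9404, Σy² = 1388
Sxx = Σx² − (Σx)²/n = 9404 − 9072 = 332
Sxy = Σxy − (Σx)(Σy)/n = 3536 − 3456 = 80
Syy = Σy² − (Σy)²/n = 1388 − 1316.571429 = 71.428571
b = Sxy/Sxx = 80/332 = 0.240964
SSE = Syy − b·Sxy = 71.428571 − 0.240964·80 = 52.151463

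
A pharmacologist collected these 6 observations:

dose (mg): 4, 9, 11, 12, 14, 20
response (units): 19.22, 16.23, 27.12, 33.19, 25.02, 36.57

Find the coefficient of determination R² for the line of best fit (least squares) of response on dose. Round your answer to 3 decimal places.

0.632

n = 6, Σx = 70, Σy = 157.35, Σxy = 2001.23, Σx² = 958, Σy² = 4433.2571
Sxx = Σx² − (Σx)²/n = 958 − 816.666667 = 141.333333
Sxy = Σxy − (Σx)(Σy)/n = 2001.23 − 1835.75 = 165.48
Syy = Σy² − (Σy)²/n = 4433.2571 − 4126.50375 = 306.75335
R² = Sxy²/(Sxx·Syy) = (165.48)²/(141.333333·306.75335) = 0.631622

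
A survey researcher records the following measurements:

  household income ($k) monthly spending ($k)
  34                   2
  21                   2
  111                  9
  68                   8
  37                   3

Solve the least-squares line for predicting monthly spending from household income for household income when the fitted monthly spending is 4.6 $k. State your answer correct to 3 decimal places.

51.945

n = 5, Σx = 271, Σy = 24, Σxy = 1764, Σx² = 19911
Sxx = Σx² − (Σx)²/n = 19911 − 14688.2 = 5222.8
Sxy = Σxy − (Σx)(Σy)/n = 1764 − 1300.8 = 463.2
b = Sxy/Sxx = 463.2/5222.8 = 0.088688
a = ȳ − b·x̄ = 4.8 − 0.088688·54.2 = -0.006893
Set a + b·x = 4.6: x = (4.6 − (-0.006893)) / 0.088688 = 51.944905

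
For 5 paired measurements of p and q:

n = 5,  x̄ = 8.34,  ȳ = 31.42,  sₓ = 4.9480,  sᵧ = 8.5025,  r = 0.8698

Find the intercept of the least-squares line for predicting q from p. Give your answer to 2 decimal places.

18.95

b = r · sᵧ/sₓ = 0.8698 · 8.5025/4.948 = 1.494639
a = ȳ − b·x̄ = 31.42 − 1.494639·8.34 = 18.954710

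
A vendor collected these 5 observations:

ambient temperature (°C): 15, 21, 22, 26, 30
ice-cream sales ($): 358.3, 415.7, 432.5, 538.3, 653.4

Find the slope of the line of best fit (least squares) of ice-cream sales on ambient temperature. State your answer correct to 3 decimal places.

20.016

n = 5, Σx = 114, Σy = 2398.2, Σxy = 57217, Σx² = 2726
Sxx = Σx² − (Σx)²/n = 2726 − 2599.2 = 126.8
Sxy = Σxy − (Σx)(Σy)/n = 57217 − 54678.96 = 2538.04
b = Sxy/Sxx = 2538.04/126.8 = 20.016088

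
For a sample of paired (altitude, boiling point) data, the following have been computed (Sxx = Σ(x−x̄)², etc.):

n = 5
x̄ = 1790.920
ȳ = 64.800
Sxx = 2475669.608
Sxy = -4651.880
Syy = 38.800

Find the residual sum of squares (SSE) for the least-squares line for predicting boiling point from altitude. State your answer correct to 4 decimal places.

30.0589

b = Sxy/Sxx = -4651.88/2475669.608 = -0.001879
SSE = Syy − b·Sxy = 38.8 − (-0.001879)·(-4651.88) = 30.058936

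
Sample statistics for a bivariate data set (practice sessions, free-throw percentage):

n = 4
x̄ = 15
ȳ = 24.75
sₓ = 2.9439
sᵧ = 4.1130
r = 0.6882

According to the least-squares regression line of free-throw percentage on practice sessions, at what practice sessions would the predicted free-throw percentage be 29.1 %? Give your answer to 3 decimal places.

b = r · sᵧ/sₓ = 0.6882 · 4.113/2.9439 = 0.961502
a = ȳ − b·x̄ = 24.75 − 0.961502·15 = 10.327466
Set a + b·x = 29.1: x = (29.1 − 10.327466) / 0.961502 = 19.524170

19.524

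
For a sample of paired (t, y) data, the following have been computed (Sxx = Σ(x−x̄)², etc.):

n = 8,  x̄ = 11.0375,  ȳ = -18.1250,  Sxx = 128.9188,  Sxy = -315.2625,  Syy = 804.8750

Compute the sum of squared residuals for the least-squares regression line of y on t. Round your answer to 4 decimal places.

33.9212

b = Sxy/Sxx = -315.2625/128.9188 = -2.445435
SSE = Syy − b·Sxy = 804.875 − (-2.445435)·(-315.2625) = 33.921160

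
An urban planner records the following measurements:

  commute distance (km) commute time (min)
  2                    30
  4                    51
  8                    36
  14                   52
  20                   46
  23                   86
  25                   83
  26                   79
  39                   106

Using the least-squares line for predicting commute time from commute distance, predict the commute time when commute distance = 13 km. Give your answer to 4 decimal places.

n = 9, Σx = 161, Σy = 569, Σxy = 12441, Σx² = 4031
Sxx = Σx² − (Σx)²/n = 4031 − 2880.111111 = 1150.888889
Sxy = Σxy − (Σx)(Σy)/n = 12441 − 10178.777778 = 2262.222222
b = Sxy/Sxx = 2262.222222/1150.888889 = 1.965630
a = ȳ − b·x̄ = 63.222222 − 1.965630·17.888889 = 28.059278
ŷ(13) = a + b·13 = 28.059278 + 1.965630·13 = 53.612473

53.6125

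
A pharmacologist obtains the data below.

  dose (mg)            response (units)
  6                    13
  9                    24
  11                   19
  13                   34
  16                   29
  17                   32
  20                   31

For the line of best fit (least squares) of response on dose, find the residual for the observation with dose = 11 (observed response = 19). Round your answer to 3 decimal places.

n = 7, Σx = 92, Σy = 182, Σxy = 2573, Σx² = 1352
Sxx = Σx² − (Σx)²/n = 1352 − 1209.142857 = 142.857143
Sxy = Σxy − (Σx)(Σy)/n = 2573 − 2392 = 181
b = Sxy/Sxx = 181/142.857143 = 1.267
a = ȳ − b·x̄ = 26 − 1.267·13.142857 = 9.348
ŷ(11) = 9.348 + 1.267·11 = 23.285
residual = y − ŷ = 19 − 23.285 = -4.285

-4.285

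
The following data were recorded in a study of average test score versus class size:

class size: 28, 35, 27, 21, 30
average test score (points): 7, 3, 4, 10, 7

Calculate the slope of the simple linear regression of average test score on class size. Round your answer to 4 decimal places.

n = 5, Σx = 141, Σy = 31, Σxy = 829, Σx² = 4079
Sxx = Σx² − (Σx)²/n = 4079 − 3976.2 = 102.8
Sxy = Σxy − (Σx)(Σy)/n = 829 − 874.2 = -45.2
b = Sxy/Sxx = -45.2/102.8 = -0.439689

-0.4397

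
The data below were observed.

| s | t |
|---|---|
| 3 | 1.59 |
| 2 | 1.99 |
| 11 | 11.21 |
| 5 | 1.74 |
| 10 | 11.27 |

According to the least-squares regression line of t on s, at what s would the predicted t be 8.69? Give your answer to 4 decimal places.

n = 5, Σx = 31, Σy = 27.8, Σxy = 253.46, Σx² = 259
Sxx = Σx² − (Σx)²/n = 259 − 192.2 = 66.8
Sxy = Σxy − (Σx)(Σy)/n = 253.46 − 172.36 = 81.1
b = Sxy/Sxx = 81.1/66.8 = 1.214072
a = ȳ − b·x̄ = 5.56 − 1.214072·6.2 = -1.967246
Set a + b·x = 8.69: x = (8.69 − (-1.967246)) / 1.214072 = 8.778101

8.7781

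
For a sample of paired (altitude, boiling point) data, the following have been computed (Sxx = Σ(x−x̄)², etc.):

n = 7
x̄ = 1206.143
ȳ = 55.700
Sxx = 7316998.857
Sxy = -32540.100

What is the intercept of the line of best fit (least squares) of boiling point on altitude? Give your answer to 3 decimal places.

61.064

b = Sxy/Sxx = -32540.1/7316998.857 = -0.004447
a = ȳ − b·x̄ = 55.7 − (-0.004447)·1206.143 = 61.063950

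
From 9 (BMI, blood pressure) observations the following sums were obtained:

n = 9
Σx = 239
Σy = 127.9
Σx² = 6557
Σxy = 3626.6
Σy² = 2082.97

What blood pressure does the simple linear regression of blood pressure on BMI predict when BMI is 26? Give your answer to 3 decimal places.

Sxx = Σx² − (Σx)²/n = 6557 − 6346.777778 = 210.222222
Sxy = Σxy − (Σx)(Σy)/n = 3626.6 − 3396.455556 = 230.144444
b = Sxy/Sxx = 230.144444/210.222222 = 1.094767
a = ȳ − b·x̄ = 14.211111 − 1.094767·26.555556 = -14.861047
ŷ(26) = a + b·26 = -14.861047 + 1.094767·26 = 13.602907

13.603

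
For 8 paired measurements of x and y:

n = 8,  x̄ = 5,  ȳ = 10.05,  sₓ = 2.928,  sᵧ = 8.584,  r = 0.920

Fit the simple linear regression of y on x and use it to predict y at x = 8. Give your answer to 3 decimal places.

b = r · sᵧ/sₓ = 0.92 · 8.584/2.928 = 2.697158
a = ȳ − b·x̄ = 10.05 − 2.697158·5 = -3.435792
ŷ(8) = a + b·8 = -3.435792 + 2.697158·8 = 18.141475

18.141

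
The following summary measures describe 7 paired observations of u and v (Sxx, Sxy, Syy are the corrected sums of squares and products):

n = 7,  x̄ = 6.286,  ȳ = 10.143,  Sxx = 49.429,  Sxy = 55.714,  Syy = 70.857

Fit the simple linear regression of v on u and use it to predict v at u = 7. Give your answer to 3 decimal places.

b = Sxy/Sxx = 55.714/49.429 = 1.127152
a = ȳ − b·x̄ = 10.143 − 1.127152·6.286 = 3.057722
ŷ(7) = a + b·7 = 3.057722 + 1.127152·7 = 10.947787

10.948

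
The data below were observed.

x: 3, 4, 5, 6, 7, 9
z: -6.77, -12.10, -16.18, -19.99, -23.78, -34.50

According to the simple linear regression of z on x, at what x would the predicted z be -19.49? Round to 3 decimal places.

5.802

n = 6, Σx = 34, Σy = -113.32, Σxy = -746.51, Σx² = 216
Sxx = Σx² − (Σx)²/n = 216 − 192.666667 = 23.333333
Sxy = Σxy − (Σx)(Σy)/n = -746.51 − (-642.146667) = -104.363333
b = Sxy/Sxx = -104.363333/23.333333 = -4.472714
a = ȳ − b·x̄ = -18.886667 − (-4.472714)·5.666667 = 6.458714
Set a + b·x = -19.49: x = (-19.49 − 6.458714) / (-4.472714) = 5.801559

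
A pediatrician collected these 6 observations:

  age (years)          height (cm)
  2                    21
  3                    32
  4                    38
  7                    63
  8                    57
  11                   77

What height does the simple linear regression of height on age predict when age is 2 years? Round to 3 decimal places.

24.935

n = 6, Σx = 35, Σy = 288, Σxy = 2034, Σx² = 263
Sxx = Σx² − (Σx)²/n = 263 − 204.166667 = 58.833333
Sxy = Σxy − (Σx)(Σy)/n = 2034 − 1680 = 354
b = Sxy/Sxx = 354/58.833333 = 6.016997
a = ȳ − b·x̄ = 48 − 6.016997·5.833333 = 12.900850
ŷ(2) = a + b·2 = 12.900850 + 6.016997·2 = 24.934844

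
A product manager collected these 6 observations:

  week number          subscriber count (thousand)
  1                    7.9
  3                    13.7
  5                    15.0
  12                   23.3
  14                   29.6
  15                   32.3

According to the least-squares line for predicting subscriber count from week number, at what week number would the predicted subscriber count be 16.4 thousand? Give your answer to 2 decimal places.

n = 6, Σx = 50, Σy = 121.8, Σxy = 1302.5, Σx² = 600
Sxx = Σx² − (Σx)²/n = 600 − 416.666667 = 183.333333
Sxy = Σxy − (Σx)(Σy)/n = 1302.5 − 1015 = 287.5
b = Sxy/Sxx = 287.5/183.333333 = 1.568182
a = ȳ − b·x̄ = 20.3 − 1.568182·8.333333 = 7.231818
Set a + b·x = 16.4: x = (16.4 − 7.231818) / 1.568182 = 5.846377

5.85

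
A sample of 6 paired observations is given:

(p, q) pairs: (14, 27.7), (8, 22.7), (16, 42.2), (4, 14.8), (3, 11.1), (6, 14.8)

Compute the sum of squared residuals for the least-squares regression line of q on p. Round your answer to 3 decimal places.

n = 6, Σx = 51, Σy = 133.3, Σxy = 1425.9, Σx² = 577, Σy² = 3624.71
Sxx = Σx² − (Σx)²/n = 577 − 433.5 = 143.5
Sxy = Σxy − (Σx)(Σy)/n = 1425.9 − 1133.05 = 292.85
Syy = Σy² − (Σy)²/n = 3624.71 − 2961.481667 = 663.228333
b = Sxy/Sxx = 292.85/143.5 = 2.040767
SSE = Syy − b·Sxy = 663.228333 − 2.040767·292.85 = 65.589849

65.590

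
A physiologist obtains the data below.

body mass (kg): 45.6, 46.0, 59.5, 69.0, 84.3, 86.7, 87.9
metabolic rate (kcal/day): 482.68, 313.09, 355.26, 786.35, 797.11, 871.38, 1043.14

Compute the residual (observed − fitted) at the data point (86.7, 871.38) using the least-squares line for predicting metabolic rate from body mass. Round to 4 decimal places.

n = 7, Σx = 479, Σy = 4649.01, Σxy = 346245.493, Σx² = 34846.4
Sxx = Σx² − (Σx)²/n = 34846.4 − 32777.285714 = 2069.114286
Sxy = Σxy − (Σx)(Σy)/n = 346245.493 − 318125.112857 = 28120.380143
b = Sxy/Sxx = 28120.380143/2069.114286 = 13.590540
a = ȳ − b·x̄ = 664.144286 − 13.590540·68.428571 = -265.836941
ŷ(86.7) = -265.836941 + 13.590540·86.7 = 912.462864
residual = y − ŷ = 871.38 − 912.462864 = -41.082864

-41.0829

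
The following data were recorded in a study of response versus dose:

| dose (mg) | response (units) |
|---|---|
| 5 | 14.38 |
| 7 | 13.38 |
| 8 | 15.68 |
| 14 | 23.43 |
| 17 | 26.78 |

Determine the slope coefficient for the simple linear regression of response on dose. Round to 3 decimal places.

n = 5, Σx = 51, Σy = 93.65, Σxy = 1074.28, Σx² = 623
Sxx = Σx² − (Σx)²/n = 623 − 520.2 = 102.8
Sxy = Σxy − (Σx)(Σy)/n = 1074.28 − 955.23 = 119.05
b = Sxy/Sxx = 119.05/102.8 = 1.158074

1.158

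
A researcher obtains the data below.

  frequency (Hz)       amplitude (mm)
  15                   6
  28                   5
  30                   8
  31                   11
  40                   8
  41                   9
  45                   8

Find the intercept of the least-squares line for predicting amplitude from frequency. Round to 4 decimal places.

n = 7, Σx = 230, Σy = 55, Σxy = 1860, Σx² = 8176
Sxx = Σx² − (Σx)²/n = 8176 − 7557.142857 = 618.857143
Sxy = Σxy − (Σx)(Σy)/n = 1860 − 1807.142857 = 52.857143
b = Sxy/Sxx = 52.857143/618.857143 = 0.085411
a = ȳ − b·x̄ = 7.857143 − 0.085411·32.857143 = 5.050785

5.0508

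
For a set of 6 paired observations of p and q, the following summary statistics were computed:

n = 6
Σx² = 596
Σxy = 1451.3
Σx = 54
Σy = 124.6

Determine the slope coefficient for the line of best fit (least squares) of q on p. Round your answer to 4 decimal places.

Sxx = Σx² − (Σx)²/n = 596 − 486 = 110
Sxy = Σxy − (Σx)(Σy)/n = 1451.3 − 1121.4 = 329.9
b = Sxy/Sxx = 329.9/110 = 2.999091

2.9991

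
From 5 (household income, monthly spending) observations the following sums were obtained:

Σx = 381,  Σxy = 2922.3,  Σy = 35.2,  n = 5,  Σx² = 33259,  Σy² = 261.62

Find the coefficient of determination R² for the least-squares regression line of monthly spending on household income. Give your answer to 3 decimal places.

0.987

Sxx = Σx² − (Σx)²/n = 33259 − 29032.2 = 4226.8
Sxy = Σxy − (Σx)(Σy)/n = 2922.3 − 2682.24 = 240.06
Syy = Σy² − (Σy)²/n = 261.62 − 247.808 = 13.812
R² = Sxy²/(Sxx·Syy) = (240.06)²/(4226.8·13.812) = 0.987123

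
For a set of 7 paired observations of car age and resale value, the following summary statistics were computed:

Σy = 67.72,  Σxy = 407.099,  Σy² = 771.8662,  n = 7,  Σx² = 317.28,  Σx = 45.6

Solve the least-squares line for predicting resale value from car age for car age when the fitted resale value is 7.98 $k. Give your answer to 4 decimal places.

7.5209

Sxx = Σx² − (Σx)²/n = 317.28 − 297.051429 = 20.228571
Sxy = Σxy − (Σx)(Σy)/n = 407.099 − 441.147429 = -34.048429
b = Sxy/Sxx = -34.048429/20.228571 = -1.683185
a = ȳ − b·x̄ = 9.674286 − (-1.683185)·6.514286 = 20.639034
Set a + b·x = 7.98: x = (7.98 − 20.639034) / (-1.683185) = 7.520881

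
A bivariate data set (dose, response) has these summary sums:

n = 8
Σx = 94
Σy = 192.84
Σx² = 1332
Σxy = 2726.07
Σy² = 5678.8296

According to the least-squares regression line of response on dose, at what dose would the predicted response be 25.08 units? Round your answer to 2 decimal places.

Sxx = Σx² − (Σx)²/n = 1332 − 1104.5 = 227.5
Sxy = Σxy − (Σx)(Σy)/n = 2726.07 − 2265.87 = 460.2
b = Sxy/Sxx = 460.2/227.5 = 2.022857
a = ȳ − b·x̄ = 24.105 − 2.022857·11.75 = 0.336429
Set a + b·x = 25.08: x = (25.08 − 0.336429) / 2.022857 = 12.231992

12.23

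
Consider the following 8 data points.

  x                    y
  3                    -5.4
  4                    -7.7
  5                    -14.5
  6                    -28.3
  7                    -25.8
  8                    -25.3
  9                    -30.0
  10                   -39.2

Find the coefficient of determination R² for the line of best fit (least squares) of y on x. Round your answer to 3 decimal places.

0.885

n = 8, Σx = 52, Σy = -176.2, Σxy = -1334.3, Σx² = 380, Σy² = 4841.96
Sxx = Σx² − (Σx)²/n = 380 − 338 = 42
Sxy = Σxy − (Σx)(Σy)/n = -1334.3 − (-1145.3) = -189
Syy = Σy² − (Σy)²/n = 4841.96 − 3880.805 = 961.155
R² = Sxy²/(Sxx·Syy) = (-189)²/(42·961.155) = 0.884873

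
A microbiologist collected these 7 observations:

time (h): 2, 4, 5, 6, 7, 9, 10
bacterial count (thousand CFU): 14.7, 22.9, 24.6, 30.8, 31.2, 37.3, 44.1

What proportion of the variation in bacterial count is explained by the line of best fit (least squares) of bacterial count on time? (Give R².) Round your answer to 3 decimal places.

0.978

n = 7, Σx = 43, Σy = 205.6, Σxy = 1423.9, Σx² = 311, Σy² = 6603.84
Sxx = Σx² − (Σx)²/n = 311 − 264.142857 = 46.857143
Sxy = Σxy − (Σx)(Σy)/n = 1423.9 − 1262.971429 = 160.928571
Syy = Σy² − (Σy)²/n = 6603.84 − 6038.765714 = 565.074286
R² = Sxy²/(Sxx·Syy) = (160.928571)²/(46.857143·565.074286) = 0.978104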